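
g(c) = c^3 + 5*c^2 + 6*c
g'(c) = 3*c^2 + 10*c + 6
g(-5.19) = -36.26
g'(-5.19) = 34.91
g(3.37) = 115.28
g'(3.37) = 73.77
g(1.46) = 22.53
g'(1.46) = 26.99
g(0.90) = 10.18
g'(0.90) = 17.43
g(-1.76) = -0.52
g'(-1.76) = -2.31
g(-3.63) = -3.73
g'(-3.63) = 9.23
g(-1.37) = -1.41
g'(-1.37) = -2.07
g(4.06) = 173.70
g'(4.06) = 96.05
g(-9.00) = -378.00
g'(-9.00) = 159.00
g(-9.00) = -378.00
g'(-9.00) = 159.00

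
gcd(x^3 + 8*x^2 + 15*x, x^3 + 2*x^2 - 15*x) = x^2 + 5*x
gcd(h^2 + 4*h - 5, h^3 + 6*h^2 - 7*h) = h - 1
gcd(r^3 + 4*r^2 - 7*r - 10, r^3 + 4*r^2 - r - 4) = r + 1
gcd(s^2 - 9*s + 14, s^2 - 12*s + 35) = s - 7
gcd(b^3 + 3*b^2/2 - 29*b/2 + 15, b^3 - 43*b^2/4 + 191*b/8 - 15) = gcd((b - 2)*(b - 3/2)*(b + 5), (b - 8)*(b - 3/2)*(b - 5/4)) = b - 3/2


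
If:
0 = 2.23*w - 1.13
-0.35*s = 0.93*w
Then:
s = -1.35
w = 0.51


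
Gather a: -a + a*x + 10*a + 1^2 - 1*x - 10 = a*(x + 9) - x - 9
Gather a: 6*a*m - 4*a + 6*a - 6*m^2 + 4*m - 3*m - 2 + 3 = a*(6*m + 2) - 6*m^2 + m + 1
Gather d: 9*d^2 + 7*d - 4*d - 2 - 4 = 9*d^2 + 3*d - 6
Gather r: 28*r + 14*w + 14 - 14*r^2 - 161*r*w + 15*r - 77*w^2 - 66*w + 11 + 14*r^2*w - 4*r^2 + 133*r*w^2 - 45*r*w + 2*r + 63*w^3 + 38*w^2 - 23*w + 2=r^2*(14*w - 18) + r*(133*w^2 - 206*w + 45) + 63*w^3 - 39*w^2 - 75*w + 27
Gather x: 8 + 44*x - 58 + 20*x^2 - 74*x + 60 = 20*x^2 - 30*x + 10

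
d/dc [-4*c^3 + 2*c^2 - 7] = 4*c*(1 - 3*c)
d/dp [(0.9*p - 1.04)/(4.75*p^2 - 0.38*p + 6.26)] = (-4.275*p^2 + 9.88*p + 5.2388)/(22.5625*p^4 - 3.61*p^3 + 59.6144*p^2 - 4.7576*p + 39.1876)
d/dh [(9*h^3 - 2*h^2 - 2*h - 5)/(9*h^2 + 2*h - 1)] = (81*h^4 + 36*h^3 - 13*h^2 + 94*h + 12)/(81*h^4 + 36*h^3 - 14*h^2 - 4*h + 1)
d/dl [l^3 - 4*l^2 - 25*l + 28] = 3*l^2 - 8*l - 25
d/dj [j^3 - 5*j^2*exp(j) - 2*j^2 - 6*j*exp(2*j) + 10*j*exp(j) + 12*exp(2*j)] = -5*j^2*exp(j) + 3*j^2 - 12*j*exp(2*j) - 4*j + 18*exp(2*j) + 10*exp(j)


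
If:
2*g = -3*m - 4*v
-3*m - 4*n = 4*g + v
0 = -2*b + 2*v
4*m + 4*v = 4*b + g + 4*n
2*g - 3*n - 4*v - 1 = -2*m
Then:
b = -4/79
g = 20/79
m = -8/79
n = -13/79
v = -4/79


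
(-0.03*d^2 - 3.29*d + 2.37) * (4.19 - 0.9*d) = 0.027*d^3 + 2.8353*d^2 - 15.9181*d + 9.9303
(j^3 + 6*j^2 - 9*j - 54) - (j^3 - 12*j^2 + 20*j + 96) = 18*j^2 - 29*j - 150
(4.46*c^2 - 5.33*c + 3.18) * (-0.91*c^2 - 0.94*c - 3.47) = -4.0586*c^4 + 0.6579*c^3 - 13.3598*c^2 + 15.5059*c - 11.0346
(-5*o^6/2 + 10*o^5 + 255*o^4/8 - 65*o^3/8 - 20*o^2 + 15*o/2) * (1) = -5*o^6/2 + 10*o^5 + 255*o^4/8 - 65*o^3/8 - 20*o^2 + 15*o/2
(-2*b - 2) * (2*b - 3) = -4*b^2 + 2*b + 6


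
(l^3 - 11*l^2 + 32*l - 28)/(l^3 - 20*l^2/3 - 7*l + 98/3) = 3*(l - 2)/(3*l + 7)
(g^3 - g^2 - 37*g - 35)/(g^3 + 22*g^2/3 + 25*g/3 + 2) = 3*(g^2 - 2*g - 35)/(3*g^2 + 19*g + 6)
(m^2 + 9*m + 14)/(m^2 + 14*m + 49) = (m + 2)/(m + 7)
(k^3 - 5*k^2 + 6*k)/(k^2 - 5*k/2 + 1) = 2*k*(k - 3)/(2*k - 1)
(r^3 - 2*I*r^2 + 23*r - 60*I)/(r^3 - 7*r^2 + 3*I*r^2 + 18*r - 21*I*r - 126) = (r^2 + I*r + 20)/(r^2 + r*(-7 + 6*I) - 42*I)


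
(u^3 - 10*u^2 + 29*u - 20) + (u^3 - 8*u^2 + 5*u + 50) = 2*u^3 - 18*u^2 + 34*u + 30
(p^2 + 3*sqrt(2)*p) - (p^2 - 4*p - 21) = 4*p + 3*sqrt(2)*p + 21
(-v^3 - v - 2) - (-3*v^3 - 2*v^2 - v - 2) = 2*v^3 + 2*v^2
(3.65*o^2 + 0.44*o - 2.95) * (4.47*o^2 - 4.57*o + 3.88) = 16.3155*o^4 - 14.7137*o^3 - 1.0353*o^2 + 15.1887*o - 11.446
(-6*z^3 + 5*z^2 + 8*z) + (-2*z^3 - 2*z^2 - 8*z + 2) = -8*z^3 + 3*z^2 + 2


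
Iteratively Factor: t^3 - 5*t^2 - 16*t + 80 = (t - 4)*(t^2 - t - 20) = (t - 5)*(t - 4)*(t + 4)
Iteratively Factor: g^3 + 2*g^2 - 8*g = (g - 2)*(g^2 + 4*g) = g*(g - 2)*(g + 4)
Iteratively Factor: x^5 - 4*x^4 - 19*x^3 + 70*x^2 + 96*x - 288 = (x - 4)*(x^4 - 19*x^2 - 6*x + 72) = (x - 4)*(x - 2)*(x^3 + 2*x^2 - 15*x - 36) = (x - 4)*(x - 2)*(x + 3)*(x^2 - x - 12) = (x - 4)*(x - 2)*(x + 3)^2*(x - 4)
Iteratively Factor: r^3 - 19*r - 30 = (r + 3)*(r^2 - 3*r - 10) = (r + 2)*(r + 3)*(r - 5)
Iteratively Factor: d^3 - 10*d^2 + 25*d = (d - 5)*(d^2 - 5*d) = d*(d - 5)*(d - 5)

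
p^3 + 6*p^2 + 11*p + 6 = (p + 1)*(p + 2)*(p + 3)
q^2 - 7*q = q*(q - 7)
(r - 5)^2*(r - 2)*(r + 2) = r^4 - 10*r^3 + 21*r^2 + 40*r - 100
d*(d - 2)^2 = d^3 - 4*d^2 + 4*d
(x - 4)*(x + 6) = x^2 + 2*x - 24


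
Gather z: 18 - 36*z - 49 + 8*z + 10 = -28*z - 21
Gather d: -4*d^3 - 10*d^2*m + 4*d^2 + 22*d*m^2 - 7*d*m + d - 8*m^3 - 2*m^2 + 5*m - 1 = -4*d^3 + d^2*(4 - 10*m) + d*(22*m^2 - 7*m + 1) - 8*m^3 - 2*m^2 + 5*m - 1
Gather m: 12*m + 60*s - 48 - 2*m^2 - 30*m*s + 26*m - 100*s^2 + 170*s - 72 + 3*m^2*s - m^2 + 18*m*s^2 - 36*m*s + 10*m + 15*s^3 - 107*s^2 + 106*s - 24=m^2*(3*s - 3) + m*(18*s^2 - 66*s + 48) + 15*s^3 - 207*s^2 + 336*s - 144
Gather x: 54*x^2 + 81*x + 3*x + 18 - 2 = 54*x^2 + 84*x + 16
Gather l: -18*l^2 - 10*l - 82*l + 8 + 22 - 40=-18*l^2 - 92*l - 10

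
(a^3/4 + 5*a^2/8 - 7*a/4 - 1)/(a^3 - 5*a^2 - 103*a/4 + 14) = (2*a^3 + 5*a^2 - 14*a - 8)/(2*(4*a^3 - 20*a^2 - 103*a + 56))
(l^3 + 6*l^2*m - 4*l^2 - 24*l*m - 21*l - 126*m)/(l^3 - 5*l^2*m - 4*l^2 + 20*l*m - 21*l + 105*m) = (l + 6*m)/(l - 5*m)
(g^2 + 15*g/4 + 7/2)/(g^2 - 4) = (g + 7/4)/(g - 2)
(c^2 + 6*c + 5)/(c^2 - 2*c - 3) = (c + 5)/(c - 3)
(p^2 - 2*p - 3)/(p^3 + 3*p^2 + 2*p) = (p - 3)/(p*(p + 2))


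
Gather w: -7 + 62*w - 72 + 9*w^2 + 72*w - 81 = 9*w^2 + 134*w - 160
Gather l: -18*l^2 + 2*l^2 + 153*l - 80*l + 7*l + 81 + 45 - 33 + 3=-16*l^2 + 80*l + 96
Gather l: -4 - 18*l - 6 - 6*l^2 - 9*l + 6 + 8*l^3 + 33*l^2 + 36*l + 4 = 8*l^3 + 27*l^2 + 9*l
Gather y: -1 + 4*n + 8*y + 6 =4*n + 8*y + 5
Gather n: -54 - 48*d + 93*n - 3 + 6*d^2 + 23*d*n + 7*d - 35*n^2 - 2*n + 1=6*d^2 - 41*d - 35*n^2 + n*(23*d + 91) - 56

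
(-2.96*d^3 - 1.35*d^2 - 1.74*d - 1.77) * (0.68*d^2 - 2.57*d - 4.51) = -2.0128*d^5 + 6.6892*d^4 + 15.6359*d^3 + 9.3567*d^2 + 12.3963*d + 7.9827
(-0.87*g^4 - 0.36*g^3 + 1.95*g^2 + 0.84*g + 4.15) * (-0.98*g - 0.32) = 0.8526*g^5 + 0.6312*g^4 - 1.7958*g^3 - 1.4472*g^2 - 4.3358*g - 1.328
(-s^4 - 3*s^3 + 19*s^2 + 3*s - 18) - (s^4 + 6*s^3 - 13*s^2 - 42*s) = -2*s^4 - 9*s^3 + 32*s^2 + 45*s - 18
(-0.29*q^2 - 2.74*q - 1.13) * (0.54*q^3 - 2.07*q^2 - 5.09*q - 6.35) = -0.1566*q^5 - 0.8793*q^4 + 6.5377*q^3 + 18.1272*q^2 + 23.1507*q + 7.1755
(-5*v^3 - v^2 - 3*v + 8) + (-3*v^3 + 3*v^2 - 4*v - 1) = -8*v^3 + 2*v^2 - 7*v + 7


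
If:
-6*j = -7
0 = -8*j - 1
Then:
No Solution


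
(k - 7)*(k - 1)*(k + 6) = k^3 - 2*k^2 - 41*k + 42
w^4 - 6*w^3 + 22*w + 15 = (w - 5)*(w - 3)*(w + 1)^2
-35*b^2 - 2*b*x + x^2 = (-7*b + x)*(5*b + x)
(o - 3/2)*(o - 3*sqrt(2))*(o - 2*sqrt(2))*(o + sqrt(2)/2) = o^4 - 9*sqrt(2)*o^3/2 - 3*o^3/2 + 7*o^2 + 27*sqrt(2)*o^2/4 - 21*o/2 + 6*sqrt(2)*o - 9*sqrt(2)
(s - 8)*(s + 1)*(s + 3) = s^3 - 4*s^2 - 29*s - 24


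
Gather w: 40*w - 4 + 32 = 40*w + 28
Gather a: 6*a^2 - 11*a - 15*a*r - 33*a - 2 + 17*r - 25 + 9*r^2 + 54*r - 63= 6*a^2 + a*(-15*r - 44) + 9*r^2 + 71*r - 90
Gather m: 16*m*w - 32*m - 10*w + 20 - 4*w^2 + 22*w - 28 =m*(16*w - 32) - 4*w^2 + 12*w - 8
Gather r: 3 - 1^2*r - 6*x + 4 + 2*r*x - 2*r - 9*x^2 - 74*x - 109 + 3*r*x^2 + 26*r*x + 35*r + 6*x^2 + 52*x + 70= r*(3*x^2 + 28*x + 32) - 3*x^2 - 28*x - 32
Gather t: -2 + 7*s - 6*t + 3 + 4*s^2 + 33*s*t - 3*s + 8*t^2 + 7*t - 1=4*s^2 + 4*s + 8*t^2 + t*(33*s + 1)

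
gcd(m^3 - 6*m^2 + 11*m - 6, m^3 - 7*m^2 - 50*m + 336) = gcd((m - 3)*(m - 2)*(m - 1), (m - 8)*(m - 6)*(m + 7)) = 1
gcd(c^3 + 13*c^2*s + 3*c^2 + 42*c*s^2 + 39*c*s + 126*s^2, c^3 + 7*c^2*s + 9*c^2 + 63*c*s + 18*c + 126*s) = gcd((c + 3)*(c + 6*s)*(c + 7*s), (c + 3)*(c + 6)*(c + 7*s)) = c^2 + 7*c*s + 3*c + 21*s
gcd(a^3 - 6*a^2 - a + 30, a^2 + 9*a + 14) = a + 2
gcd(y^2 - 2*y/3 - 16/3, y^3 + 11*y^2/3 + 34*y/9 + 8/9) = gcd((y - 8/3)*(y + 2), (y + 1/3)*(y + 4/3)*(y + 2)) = y + 2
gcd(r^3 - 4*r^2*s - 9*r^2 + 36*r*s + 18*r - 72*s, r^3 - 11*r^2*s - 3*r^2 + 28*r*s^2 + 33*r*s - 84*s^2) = r^2 - 4*r*s - 3*r + 12*s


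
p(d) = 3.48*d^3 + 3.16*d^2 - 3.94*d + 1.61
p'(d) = 10.44*d^2 + 6.32*d - 3.94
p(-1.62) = 1.49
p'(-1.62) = 13.22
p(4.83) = 448.42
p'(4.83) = 270.14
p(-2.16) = -10.21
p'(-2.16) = 31.12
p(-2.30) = -14.95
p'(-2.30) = 36.75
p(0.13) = 1.16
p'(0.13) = -2.94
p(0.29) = 0.82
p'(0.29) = -1.23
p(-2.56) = -25.98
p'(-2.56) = 48.30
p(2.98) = 110.02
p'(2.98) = 107.60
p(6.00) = 843.41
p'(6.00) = 409.82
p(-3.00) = -52.09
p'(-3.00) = 71.06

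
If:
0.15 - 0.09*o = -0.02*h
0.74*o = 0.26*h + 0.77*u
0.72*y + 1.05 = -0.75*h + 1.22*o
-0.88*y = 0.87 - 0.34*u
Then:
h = 2.81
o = 2.29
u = 1.25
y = -0.50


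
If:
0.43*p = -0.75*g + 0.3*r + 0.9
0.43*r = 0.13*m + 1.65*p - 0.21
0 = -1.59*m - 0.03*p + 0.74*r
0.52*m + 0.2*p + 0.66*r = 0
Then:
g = 1.12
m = -0.01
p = 0.12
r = -0.03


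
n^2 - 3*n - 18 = (n - 6)*(n + 3)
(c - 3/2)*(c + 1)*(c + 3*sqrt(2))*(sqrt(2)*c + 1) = sqrt(2)*c^4 - sqrt(2)*c^3/2 + 7*c^3 - 7*c^2/2 + 3*sqrt(2)*c^2/2 - 21*c/2 - 3*sqrt(2)*c/2 - 9*sqrt(2)/2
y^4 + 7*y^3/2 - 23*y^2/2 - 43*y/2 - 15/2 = (y - 3)*(y + 1/2)*(y + 1)*(y + 5)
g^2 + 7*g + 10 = (g + 2)*(g + 5)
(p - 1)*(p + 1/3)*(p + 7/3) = p^3 + 5*p^2/3 - 17*p/9 - 7/9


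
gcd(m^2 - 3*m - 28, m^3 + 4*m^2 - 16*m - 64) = m + 4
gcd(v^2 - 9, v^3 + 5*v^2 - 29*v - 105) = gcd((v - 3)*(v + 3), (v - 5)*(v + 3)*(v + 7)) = v + 3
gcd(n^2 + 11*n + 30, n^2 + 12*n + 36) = n + 6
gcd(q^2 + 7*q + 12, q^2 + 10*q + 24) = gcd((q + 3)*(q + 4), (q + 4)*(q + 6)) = q + 4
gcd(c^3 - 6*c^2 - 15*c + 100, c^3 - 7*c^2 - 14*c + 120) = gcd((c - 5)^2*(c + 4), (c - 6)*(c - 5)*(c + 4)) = c^2 - c - 20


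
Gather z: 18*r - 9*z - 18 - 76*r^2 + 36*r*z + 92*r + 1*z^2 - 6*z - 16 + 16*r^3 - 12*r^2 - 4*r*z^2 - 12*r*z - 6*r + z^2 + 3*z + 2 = 16*r^3 - 88*r^2 + 104*r + z^2*(2 - 4*r) + z*(24*r - 12) - 32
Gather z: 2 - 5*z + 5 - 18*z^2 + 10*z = -18*z^2 + 5*z + 7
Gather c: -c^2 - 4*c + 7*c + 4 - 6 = -c^2 + 3*c - 2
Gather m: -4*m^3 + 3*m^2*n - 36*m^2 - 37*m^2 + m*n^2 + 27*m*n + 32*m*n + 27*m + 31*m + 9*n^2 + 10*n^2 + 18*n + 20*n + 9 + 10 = -4*m^3 + m^2*(3*n - 73) + m*(n^2 + 59*n + 58) + 19*n^2 + 38*n + 19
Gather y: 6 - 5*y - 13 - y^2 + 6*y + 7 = -y^2 + y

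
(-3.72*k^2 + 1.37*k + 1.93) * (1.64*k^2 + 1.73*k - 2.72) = -6.1008*k^4 - 4.1888*k^3 + 15.6537*k^2 - 0.387500000000001*k - 5.2496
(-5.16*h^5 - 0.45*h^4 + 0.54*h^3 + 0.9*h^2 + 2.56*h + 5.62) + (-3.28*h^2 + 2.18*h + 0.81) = -5.16*h^5 - 0.45*h^4 + 0.54*h^3 - 2.38*h^2 + 4.74*h + 6.43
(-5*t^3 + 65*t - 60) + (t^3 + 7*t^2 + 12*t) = -4*t^3 + 7*t^2 + 77*t - 60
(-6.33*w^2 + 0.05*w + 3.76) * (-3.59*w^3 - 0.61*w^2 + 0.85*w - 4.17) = 22.7247*w^5 + 3.6818*w^4 - 18.9094*w^3 + 24.145*w^2 + 2.9875*w - 15.6792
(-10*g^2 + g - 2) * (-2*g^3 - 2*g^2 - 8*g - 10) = 20*g^5 + 18*g^4 + 82*g^3 + 96*g^2 + 6*g + 20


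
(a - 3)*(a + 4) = a^2 + a - 12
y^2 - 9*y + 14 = (y - 7)*(y - 2)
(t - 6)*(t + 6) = t^2 - 36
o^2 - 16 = (o - 4)*(o + 4)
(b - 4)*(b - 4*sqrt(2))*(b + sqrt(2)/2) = b^3 - 7*sqrt(2)*b^2/2 - 4*b^2 - 4*b + 14*sqrt(2)*b + 16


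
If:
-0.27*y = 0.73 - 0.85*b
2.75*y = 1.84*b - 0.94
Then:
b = 0.95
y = 0.30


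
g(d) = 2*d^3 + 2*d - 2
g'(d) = 6*d^2 + 2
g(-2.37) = -33.36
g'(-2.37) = 35.70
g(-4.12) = -150.11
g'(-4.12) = 103.85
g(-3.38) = -85.99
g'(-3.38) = 70.55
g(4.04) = 137.96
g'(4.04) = 99.93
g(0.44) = -0.95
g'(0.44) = 3.16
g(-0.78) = -4.51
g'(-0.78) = 5.65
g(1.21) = 3.96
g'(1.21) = 10.78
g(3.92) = 126.31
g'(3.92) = 94.20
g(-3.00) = -62.00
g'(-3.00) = 56.00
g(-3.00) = -62.00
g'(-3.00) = 56.00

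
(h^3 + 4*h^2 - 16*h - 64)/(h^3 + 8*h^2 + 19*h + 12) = (h^2 - 16)/(h^2 + 4*h + 3)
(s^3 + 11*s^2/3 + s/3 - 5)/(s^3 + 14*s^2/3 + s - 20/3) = (s + 3)/(s + 4)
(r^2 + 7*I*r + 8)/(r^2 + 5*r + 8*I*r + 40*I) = (r - I)/(r + 5)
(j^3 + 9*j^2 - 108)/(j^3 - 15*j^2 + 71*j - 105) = (j^2 + 12*j + 36)/(j^2 - 12*j + 35)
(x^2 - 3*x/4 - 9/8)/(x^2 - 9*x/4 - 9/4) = (x - 3/2)/(x - 3)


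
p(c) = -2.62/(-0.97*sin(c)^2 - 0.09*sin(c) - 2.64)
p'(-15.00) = -0.26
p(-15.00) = 0.88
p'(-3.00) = -0.07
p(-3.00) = 0.99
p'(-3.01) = -0.06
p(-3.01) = 0.99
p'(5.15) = 0.16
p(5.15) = 0.78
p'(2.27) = 0.25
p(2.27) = 0.80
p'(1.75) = 0.07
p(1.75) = 0.71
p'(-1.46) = 0.04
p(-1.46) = 0.75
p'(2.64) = 0.28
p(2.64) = 0.90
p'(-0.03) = -0.01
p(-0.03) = 0.99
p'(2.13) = 0.21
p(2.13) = 0.77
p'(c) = -2.62*(1.94*sin(c)*cos(c) + 0.09*cos(c))/(-0.97*sin(c)^2 - 0.09*sin(c) - 2.64)^2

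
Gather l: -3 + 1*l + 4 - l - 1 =0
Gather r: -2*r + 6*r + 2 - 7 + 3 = 4*r - 2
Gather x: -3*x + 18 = 18 - 3*x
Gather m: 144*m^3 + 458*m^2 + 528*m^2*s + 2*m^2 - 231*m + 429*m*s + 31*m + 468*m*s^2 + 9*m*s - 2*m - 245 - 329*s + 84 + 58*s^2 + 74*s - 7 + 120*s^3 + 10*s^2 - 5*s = 144*m^3 + m^2*(528*s + 460) + m*(468*s^2 + 438*s - 202) + 120*s^3 + 68*s^2 - 260*s - 168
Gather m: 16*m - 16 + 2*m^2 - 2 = 2*m^2 + 16*m - 18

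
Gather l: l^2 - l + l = l^2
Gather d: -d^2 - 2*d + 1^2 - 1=-d^2 - 2*d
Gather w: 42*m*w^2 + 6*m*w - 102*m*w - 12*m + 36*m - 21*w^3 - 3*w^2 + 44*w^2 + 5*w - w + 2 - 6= 24*m - 21*w^3 + w^2*(42*m + 41) + w*(4 - 96*m) - 4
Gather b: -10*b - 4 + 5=1 - 10*b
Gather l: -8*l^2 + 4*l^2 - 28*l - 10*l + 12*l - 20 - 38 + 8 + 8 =-4*l^2 - 26*l - 42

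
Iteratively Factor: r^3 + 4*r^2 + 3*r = (r)*(r^2 + 4*r + 3) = r*(r + 1)*(r + 3)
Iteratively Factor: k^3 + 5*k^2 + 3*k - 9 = (k - 1)*(k^2 + 6*k + 9) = (k - 1)*(k + 3)*(k + 3)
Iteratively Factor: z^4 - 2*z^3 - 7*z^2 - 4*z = (z)*(z^3 - 2*z^2 - 7*z - 4) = z*(z + 1)*(z^2 - 3*z - 4) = z*(z - 4)*(z + 1)*(z + 1)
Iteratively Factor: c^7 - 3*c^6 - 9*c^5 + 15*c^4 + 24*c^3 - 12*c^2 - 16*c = (c + 1)*(c^6 - 4*c^5 - 5*c^4 + 20*c^3 + 4*c^2 - 16*c) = (c - 2)*(c + 1)*(c^5 - 2*c^4 - 9*c^3 + 2*c^2 + 8*c) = c*(c - 2)*(c + 1)*(c^4 - 2*c^3 - 9*c^2 + 2*c + 8) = c*(c - 2)*(c - 1)*(c + 1)*(c^3 - c^2 - 10*c - 8) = c*(c - 4)*(c - 2)*(c - 1)*(c + 1)*(c^2 + 3*c + 2) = c*(c - 4)*(c - 2)*(c - 1)*(c + 1)*(c + 2)*(c + 1)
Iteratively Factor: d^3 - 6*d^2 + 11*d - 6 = (d - 3)*(d^2 - 3*d + 2) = (d - 3)*(d - 2)*(d - 1)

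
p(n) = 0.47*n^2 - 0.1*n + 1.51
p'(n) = 0.94*n - 0.1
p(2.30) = 3.77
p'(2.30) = 2.06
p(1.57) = 2.51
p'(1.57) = 1.38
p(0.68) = 1.66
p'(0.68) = 0.54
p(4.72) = 11.51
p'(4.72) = 4.34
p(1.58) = 2.53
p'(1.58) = 1.39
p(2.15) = 3.47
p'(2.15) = 1.92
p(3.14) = 5.83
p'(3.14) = 2.85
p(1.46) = 2.37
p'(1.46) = 1.27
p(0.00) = 1.51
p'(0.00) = -0.10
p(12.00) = 67.99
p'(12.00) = 11.18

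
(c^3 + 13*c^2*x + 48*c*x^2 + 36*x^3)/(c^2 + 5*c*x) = (c^3 + 13*c^2*x + 48*c*x^2 + 36*x^3)/(c*(c + 5*x))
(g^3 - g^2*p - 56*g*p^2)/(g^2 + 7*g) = (g^2 - g*p - 56*p^2)/(g + 7)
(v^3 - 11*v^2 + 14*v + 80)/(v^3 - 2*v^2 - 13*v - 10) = (v - 8)/(v + 1)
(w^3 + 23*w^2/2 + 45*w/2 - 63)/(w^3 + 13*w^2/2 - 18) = (w + 7)/(w + 2)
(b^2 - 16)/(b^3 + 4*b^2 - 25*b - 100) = (b - 4)/(b^2 - 25)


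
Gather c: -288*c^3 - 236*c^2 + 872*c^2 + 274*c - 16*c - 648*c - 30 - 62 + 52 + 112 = -288*c^3 + 636*c^2 - 390*c + 72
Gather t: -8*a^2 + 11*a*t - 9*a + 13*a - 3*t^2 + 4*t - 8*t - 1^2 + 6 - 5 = -8*a^2 + 4*a - 3*t^2 + t*(11*a - 4)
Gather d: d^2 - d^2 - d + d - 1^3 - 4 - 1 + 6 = 0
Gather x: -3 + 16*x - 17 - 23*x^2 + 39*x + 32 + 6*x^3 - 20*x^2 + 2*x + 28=6*x^3 - 43*x^2 + 57*x + 40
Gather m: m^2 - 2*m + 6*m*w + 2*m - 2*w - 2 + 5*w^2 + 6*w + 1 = m^2 + 6*m*w + 5*w^2 + 4*w - 1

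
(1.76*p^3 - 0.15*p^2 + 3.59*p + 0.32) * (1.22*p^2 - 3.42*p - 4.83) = 2.1472*p^5 - 6.2022*p^4 - 3.608*p^3 - 11.1629*p^2 - 18.4341*p - 1.5456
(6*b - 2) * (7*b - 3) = 42*b^2 - 32*b + 6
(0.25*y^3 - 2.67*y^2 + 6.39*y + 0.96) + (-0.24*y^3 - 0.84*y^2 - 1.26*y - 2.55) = 0.01*y^3 - 3.51*y^2 + 5.13*y - 1.59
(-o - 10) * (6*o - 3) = -6*o^2 - 57*o + 30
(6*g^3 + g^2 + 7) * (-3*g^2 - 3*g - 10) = -18*g^5 - 21*g^4 - 63*g^3 - 31*g^2 - 21*g - 70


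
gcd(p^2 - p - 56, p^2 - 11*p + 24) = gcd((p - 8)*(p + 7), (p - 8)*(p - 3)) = p - 8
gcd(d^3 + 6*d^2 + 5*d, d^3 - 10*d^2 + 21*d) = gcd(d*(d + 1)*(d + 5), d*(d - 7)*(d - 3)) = d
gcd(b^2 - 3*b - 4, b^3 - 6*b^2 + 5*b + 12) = b^2 - 3*b - 4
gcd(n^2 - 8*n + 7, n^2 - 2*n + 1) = n - 1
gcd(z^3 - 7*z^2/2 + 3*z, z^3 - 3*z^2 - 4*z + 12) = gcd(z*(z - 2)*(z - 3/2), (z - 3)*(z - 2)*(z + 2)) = z - 2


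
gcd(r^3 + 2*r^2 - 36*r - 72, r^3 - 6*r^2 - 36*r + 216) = r^2 - 36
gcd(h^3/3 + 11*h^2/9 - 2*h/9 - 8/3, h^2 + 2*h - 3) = h + 3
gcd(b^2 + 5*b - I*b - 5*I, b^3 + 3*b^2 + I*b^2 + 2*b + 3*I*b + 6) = b - I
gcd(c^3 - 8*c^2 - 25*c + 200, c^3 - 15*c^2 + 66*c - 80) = c^2 - 13*c + 40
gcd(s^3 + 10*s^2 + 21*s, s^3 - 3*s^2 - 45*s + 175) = s + 7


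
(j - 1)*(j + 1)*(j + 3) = j^3 + 3*j^2 - j - 3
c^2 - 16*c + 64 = (c - 8)^2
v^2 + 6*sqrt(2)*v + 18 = (v + 3*sqrt(2))^2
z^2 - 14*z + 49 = (z - 7)^2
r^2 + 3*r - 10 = (r - 2)*(r + 5)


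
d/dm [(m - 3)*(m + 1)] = 2*m - 2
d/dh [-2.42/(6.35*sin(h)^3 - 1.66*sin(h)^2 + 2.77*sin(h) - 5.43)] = (46.101*sin(h)^2 - 8.0344*sin(h) + 6.7034)*cos(h)/(6.35*sin(h)^3 - 1.66*sin(h)^2 + 2.77*sin(h) - 5.43)^2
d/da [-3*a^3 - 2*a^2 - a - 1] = -9*a^2 - 4*a - 1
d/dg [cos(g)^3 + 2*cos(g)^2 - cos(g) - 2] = (-3*cos(g)^2 - 4*cos(g) + 1)*sin(g)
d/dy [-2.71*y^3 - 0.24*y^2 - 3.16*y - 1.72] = -8.13*y^2 - 0.48*y - 3.16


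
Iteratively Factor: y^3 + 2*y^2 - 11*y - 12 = (y + 1)*(y^2 + y - 12) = (y - 3)*(y + 1)*(y + 4)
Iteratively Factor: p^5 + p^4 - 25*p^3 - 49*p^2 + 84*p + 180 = (p + 3)*(p^4 - 2*p^3 - 19*p^2 + 8*p + 60) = (p - 5)*(p + 3)*(p^3 + 3*p^2 - 4*p - 12) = (p - 5)*(p - 2)*(p + 3)*(p^2 + 5*p + 6) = (p - 5)*(p - 2)*(p + 3)^2*(p + 2)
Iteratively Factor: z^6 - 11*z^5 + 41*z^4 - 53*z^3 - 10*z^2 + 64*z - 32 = (z - 1)*(z^5 - 10*z^4 + 31*z^3 - 22*z^2 - 32*z + 32) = (z - 4)*(z - 1)*(z^4 - 6*z^3 + 7*z^2 + 6*z - 8) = (z - 4)*(z - 1)^2*(z^3 - 5*z^2 + 2*z + 8) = (z - 4)*(z - 2)*(z - 1)^2*(z^2 - 3*z - 4) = (z - 4)^2*(z - 2)*(z - 1)^2*(z + 1)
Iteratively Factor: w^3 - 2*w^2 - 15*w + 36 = (w + 4)*(w^2 - 6*w + 9) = (w - 3)*(w + 4)*(w - 3)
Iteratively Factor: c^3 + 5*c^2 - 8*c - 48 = (c - 3)*(c^2 + 8*c + 16) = (c - 3)*(c + 4)*(c + 4)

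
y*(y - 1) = y^2 - y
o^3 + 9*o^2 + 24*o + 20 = (o + 2)^2*(o + 5)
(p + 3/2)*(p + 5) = p^2 + 13*p/2 + 15/2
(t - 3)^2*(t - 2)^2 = t^4 - 10*t^3 + 37*t^2 - 60*t + 36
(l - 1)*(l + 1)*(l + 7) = l^3 + 7*l^2 - l - 7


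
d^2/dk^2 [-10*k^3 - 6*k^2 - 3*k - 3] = -60*k - 12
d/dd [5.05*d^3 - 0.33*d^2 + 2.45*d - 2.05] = 15.15*d^2 - 0.66*d + 2.45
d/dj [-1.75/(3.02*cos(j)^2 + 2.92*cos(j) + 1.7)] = -(10.57*cos(j) + 5.11)*sin(j)/(3.02*cos(j)^2 + 2.92*cos(j) + 1.7)^2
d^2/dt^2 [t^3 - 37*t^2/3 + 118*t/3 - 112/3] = 6*t - 74/3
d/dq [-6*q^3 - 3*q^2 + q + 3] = -18*q^2 - 6*q + 1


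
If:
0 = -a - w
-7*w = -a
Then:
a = 0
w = 0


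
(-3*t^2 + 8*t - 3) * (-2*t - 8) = 6*t^3 + 8*t^2 - 58*t + 24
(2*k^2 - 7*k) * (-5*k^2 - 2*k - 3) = -10*k^4 + 31*k^3 + 8*k^2 + 21*k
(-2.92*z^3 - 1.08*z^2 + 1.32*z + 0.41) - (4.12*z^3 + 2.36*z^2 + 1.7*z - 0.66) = -7.04*z^3 - 3.44*z^2 - 0.38*z + 1.07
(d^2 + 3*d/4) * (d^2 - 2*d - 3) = d^4 - 5*d^3/4 - 9*d^2/2 - 9*d/4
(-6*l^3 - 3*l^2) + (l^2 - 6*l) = -6*l^3 - 2*l^2 - 6*l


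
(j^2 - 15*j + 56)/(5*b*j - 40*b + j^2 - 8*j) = (j - 7)/(5*b + j)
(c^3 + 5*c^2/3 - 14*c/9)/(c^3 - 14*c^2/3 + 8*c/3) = (c + 7/3)/(c - 4)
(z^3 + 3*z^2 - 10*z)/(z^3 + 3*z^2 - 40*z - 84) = z*(z^2 + 3*z - 10)/(z^3 + 3*z^2 - 40*z - 84)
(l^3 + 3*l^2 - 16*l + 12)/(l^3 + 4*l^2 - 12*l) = (l - 1)/l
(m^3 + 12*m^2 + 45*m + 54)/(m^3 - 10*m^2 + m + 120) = (m^2 + 9*m + 18)/(m^2 - 13*m + 40)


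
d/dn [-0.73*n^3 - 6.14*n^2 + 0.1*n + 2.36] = -2.19*n^2 - 12.28*n + 0.1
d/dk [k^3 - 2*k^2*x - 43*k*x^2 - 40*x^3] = 3*k^2 - 4*k*x - 43*x^2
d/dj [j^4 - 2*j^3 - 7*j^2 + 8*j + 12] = 4*j^3 - 6*j^2 - 14*j + 8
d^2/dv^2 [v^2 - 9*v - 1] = 2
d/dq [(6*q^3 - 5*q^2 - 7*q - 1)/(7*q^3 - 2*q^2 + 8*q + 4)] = (23*q^4 + 194*q^3 + 39*q^2 - 44*q - 20)/(49*q^6 - 28*q^5 + 116*q^4 + 24*q^3 + 48*q^2 + 64*q + 16)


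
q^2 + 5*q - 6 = (q - 1)*(q + 6)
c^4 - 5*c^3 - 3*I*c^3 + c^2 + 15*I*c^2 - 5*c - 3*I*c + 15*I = (c - 5)*(c - 3*I)*(c - I)*(c + I)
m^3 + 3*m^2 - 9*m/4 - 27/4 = (m - 3/2)*(m + 3/2)*(m + 3)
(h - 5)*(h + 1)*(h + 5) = h^3 + h^2 - 25*h - 25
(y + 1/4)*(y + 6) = y^2 + 25*y/4 + 3/2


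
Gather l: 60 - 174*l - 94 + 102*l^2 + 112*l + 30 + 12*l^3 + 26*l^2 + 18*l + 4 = 12*l^3 + 128*l^2 - 44*l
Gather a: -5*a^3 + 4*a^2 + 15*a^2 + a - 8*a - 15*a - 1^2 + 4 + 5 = -5*a^3 + 19*a^2 - 22*a + 8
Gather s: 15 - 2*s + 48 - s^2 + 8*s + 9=-s^2 + 6*s + 72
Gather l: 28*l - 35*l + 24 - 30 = -7*l - 6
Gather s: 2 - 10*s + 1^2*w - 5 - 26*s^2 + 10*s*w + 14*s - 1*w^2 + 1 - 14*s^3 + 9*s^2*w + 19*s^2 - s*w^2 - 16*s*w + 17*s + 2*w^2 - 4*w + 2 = -14*s^3 + s^2*(9*w - 7) + s*(-w^2 - 6*w + 21) + w^2 - 3*w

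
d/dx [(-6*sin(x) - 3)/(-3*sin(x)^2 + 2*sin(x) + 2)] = 6*(-3*sin(x) + 3*cos(x)^2 - 4)*cos(x)/(-3*sin(x)^2 + 2*sin(x) + 2)^2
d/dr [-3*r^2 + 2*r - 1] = 2 - 6*r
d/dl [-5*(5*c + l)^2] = -50*c - 10*l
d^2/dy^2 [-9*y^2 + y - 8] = -18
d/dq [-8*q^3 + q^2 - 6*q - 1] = -24*q^2 + 2*q - 6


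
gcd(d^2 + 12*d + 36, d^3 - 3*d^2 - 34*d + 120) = d + 6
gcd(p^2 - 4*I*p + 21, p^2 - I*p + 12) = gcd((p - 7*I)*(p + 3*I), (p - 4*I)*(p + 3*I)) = p + 3*I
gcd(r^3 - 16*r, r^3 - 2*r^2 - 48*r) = r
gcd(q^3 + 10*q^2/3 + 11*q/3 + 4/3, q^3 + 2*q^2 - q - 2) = q + 1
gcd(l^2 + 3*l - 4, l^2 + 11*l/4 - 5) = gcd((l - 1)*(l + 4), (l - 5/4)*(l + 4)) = l + 4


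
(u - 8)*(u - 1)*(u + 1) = u^3 - 8*u^2 - u + 8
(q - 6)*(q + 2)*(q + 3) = q^3 - q^2 - 24*q - 36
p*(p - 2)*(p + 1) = p^3 - p^2 - 2*p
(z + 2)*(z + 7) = z^2 + 9*z + 14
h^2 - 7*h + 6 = (h - 6)*(h - 1)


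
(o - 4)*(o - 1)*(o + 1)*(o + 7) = o^4 + 3*o^3 - 29*o^2 - 3*o + 28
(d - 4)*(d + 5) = d^2 + d - 20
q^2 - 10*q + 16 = (q - 8)*(q - 2)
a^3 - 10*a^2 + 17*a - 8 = (a - 8)*(a - 1)^2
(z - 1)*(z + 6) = z^2 + 5*z - 6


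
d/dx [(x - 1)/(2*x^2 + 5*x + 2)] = (2*x^2 + 5*x - (x - 1)*(4*x + 5) + 2)/(2*x^2 + 5*x + 2)^2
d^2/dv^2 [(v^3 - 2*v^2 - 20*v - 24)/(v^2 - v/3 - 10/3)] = 6*(-155*v^3 - 798*v^2 - 1284*v - 744)/(27*v^6 - 27*v^5 - 261*v^4 + 179*v^3 + 870*v^2 - 300*v - 1000)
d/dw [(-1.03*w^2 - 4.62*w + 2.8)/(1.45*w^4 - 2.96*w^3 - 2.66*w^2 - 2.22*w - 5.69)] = (2.987*w^5 + 17.0482*w^4 - 43.5904*w^3 + 14.8614*w^2 + 26.6174*w + 32.5038)/(2.1025*w^8 - 8.584*w^7 + 1.0476*w^6 + 9.3092*w^5 + 3.717*w^4 + 45.4952*w^3 + 35.1992*w^2 + 25.2636*w + 32.3761)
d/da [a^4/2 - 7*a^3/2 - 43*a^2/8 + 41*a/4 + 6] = 2*a^3 - 21*a^2/2 - 43*a/4 + 41/4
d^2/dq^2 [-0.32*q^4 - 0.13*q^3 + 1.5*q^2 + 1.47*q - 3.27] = -3.84*q^2 - 0.78*q + 3.0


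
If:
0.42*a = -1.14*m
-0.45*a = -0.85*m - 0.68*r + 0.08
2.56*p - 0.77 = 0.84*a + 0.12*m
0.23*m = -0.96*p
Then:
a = -1.35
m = 0.50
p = -0.12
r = -1.40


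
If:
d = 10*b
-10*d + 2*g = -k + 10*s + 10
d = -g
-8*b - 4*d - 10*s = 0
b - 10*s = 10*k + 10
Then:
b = -10/61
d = -100/61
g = 100/61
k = -110/61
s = 48/61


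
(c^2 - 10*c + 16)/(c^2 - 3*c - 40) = (c - 2)/(c + 5)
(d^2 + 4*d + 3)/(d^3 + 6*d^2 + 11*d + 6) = 1/(d + 2)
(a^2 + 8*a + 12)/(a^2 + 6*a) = (a + 2)/a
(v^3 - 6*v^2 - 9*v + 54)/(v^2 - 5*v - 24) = (v^2 - 9*v + 18)/(v - 8)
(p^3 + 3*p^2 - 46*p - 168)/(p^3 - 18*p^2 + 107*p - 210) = (p^2 + 10*p + 24)/(p^2 - 11*p + 30)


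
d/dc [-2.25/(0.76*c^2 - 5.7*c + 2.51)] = (3.42*c - 12.825)/(0.76*c^2 - 5.7*c + 2.51)^2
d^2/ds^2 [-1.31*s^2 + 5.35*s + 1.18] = -2.62000000000000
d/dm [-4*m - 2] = -4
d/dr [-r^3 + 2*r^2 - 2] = r*(4 - 3*r)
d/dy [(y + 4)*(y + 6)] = 2*y + 10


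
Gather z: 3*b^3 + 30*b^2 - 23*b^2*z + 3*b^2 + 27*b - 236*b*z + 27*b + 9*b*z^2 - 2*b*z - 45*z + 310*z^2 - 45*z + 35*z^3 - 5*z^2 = 3*b^3 + 33*b^2 + 54*b + 35*z^3 + z^2*(9*b + 305) + z*(-23*b^2 - 238*b - 90)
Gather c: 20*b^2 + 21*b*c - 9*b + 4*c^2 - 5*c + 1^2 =20*b^2 - 9*b + 4*c^2 + c*(21*b - 5) + 1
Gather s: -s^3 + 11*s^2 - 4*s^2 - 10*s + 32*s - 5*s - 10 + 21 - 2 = -s^3 + 7*s^2 + 17*s + 9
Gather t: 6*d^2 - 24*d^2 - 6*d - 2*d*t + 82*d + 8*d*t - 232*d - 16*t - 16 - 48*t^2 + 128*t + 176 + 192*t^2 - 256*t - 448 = -18*d^2 - 156*d + 144*t^2 + t*(6*d - 144) - 288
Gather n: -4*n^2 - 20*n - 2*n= -4*n^2 - 22*n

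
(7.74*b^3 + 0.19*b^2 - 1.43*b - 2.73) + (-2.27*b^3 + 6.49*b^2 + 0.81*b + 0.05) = 5.47*b^3 + 6.68*b^2 - 0.62*b - 2.68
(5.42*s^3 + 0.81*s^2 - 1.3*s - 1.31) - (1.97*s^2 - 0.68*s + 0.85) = 5.42*s^3 - 1.16*s^2 - 0.62*s - 2.16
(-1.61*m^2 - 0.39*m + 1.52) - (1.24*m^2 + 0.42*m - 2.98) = -2.85*m^2 - 0.81*m + 4.5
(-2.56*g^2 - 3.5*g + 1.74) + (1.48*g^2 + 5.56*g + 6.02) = -1.08*g^2 + 2.06*g + 7.76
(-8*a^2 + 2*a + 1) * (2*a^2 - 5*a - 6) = -16*a^4 + 44*a^3 + 40*a^2 - 17*a - 6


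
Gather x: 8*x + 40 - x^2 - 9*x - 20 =-x^2 - x + 20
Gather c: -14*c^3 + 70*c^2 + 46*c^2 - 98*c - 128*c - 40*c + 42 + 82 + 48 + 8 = -14*c^3 + 116*c^2 - 266*c + 180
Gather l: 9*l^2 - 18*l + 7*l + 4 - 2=9*l^2 - 11*l + 2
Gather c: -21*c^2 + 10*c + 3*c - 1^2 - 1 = -21*c^2 + 13*c - 2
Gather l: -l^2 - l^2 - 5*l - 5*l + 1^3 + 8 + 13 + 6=-2*l^2 - 10*l + 28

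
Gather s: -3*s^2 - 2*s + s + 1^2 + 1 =-3*s^2 - s + 2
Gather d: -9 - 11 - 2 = -22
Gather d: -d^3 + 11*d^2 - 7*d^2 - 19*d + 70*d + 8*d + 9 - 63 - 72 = -d^3 + 4*d^2 + 59*d - 126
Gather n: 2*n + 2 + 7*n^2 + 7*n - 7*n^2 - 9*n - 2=0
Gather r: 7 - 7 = 0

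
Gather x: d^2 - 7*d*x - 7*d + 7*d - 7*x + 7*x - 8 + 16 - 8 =d^2 - 7*d*x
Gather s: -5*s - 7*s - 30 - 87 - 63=-12*s - 180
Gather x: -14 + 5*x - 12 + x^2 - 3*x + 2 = x^2 + 2*x - 24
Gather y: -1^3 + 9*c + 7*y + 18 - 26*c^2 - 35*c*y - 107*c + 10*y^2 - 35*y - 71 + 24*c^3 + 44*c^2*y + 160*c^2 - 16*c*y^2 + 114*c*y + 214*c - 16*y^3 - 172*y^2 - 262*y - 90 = 24*c^3 + 134*c^2 + 116*c - 16*y^3 + y^2*(-16*c - 162) + y*(44*c^2 + 79*c - 290) - 144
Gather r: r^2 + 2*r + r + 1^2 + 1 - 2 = r^2 + 3*r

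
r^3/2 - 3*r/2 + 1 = (r/2 + 1)*(r - 1)^2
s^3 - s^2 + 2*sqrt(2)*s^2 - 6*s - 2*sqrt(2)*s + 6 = (s - 1)*(s - sqrt(2))*(s + 3*sqrt(2))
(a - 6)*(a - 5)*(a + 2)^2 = a^4 - 7*a^3 - 10*a^2 + 76*a + 120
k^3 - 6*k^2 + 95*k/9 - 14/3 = (k - 3)*(k - 7/3)*(k - 2/3)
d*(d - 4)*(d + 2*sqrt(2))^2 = d^4 - 4*d^3 + 4*sqrt(2)*d^3 - 16*sqrt(2)*d^2 + 8*d^2 - 32*d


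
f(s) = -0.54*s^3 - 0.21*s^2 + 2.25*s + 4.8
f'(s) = -1.62*s^2 - 0.42*s + 2.25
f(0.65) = 6.03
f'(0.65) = 1.29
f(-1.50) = 2.78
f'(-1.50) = -0.76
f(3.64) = -15.84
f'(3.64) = -20.74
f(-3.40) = 15.95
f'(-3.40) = -15.05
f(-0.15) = 4.46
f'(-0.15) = 2.28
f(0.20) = 5.24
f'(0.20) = 2.10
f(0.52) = 5.84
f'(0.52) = 1.59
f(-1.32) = 2.71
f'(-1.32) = -0.02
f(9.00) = -385.62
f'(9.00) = -132.75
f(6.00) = -105.90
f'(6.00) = -58.59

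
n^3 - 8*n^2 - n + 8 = (n - 8)*(n - 1)*(n + 1)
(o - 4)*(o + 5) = o^2 + o - 20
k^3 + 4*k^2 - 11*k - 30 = (k - 3)*(k + 2)*(k + 5)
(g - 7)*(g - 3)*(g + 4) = g^3 - 6*g^2 - 19*g + 84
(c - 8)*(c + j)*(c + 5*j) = c^3 + 6*c^2*j - 8*c^2 + 5*c*j^2 - 48*c*j - 40*j^2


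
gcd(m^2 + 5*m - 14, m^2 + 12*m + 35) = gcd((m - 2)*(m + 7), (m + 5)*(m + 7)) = m + 7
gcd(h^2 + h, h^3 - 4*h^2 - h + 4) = h + 1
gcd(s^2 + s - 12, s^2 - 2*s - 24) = s + 4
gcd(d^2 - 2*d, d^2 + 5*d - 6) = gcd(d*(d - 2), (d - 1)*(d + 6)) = 1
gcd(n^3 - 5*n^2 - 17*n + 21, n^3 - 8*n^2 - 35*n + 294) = n - 7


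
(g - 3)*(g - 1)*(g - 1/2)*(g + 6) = g^4 + 3*g^3/2 - 22*g^2 + 57*g/2 - 9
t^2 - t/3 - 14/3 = (t - 7/3)*(t + 2)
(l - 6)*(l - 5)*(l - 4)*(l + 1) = l^4 - 14*l^3 + 59*l^2 - 46*l - 120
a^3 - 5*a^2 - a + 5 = (a - 5)*(a - 1)*(a + 1)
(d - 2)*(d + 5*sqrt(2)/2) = d^2 - 2*d + 5*sqrt(2)*d/2 - 5*sqrt(2)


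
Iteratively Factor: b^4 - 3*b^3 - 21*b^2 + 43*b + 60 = (b + 1)*(b^3 - 4*b^2 - 17*b + 60) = (b - 5)*(b + 1)*(b^2 + b - 12) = (b - 5)*(b + 1)*(b + 4)*(b - 3)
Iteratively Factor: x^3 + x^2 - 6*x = (x)*(x^2 + x - 6) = x*(x + 3)*(x - 2)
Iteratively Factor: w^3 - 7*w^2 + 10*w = (w)*(w^2 - 7*w + 10) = w*(w - 2)*(w - 5)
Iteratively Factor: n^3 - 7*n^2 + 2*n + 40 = (n - 5)*(n^2 - 2*n - 8) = (n - 5)*(n - 4)*(n + 2)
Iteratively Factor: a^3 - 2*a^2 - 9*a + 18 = (a - 3)*(a^2 + a - 6) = (a - 3)*(a - 2)*(a + 3)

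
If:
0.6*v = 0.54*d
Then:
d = 1.11111111111111*v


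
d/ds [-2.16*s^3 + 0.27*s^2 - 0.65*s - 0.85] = -6.48*s^2 + 0.54*s - 0.65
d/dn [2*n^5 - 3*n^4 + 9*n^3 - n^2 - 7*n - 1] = 10*n^4 - 12*n^3 + 27*n^2 - 2*n - 7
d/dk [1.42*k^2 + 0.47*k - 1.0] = 2.84*k + 0.47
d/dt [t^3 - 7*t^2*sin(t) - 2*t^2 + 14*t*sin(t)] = -7*t^2*cos(t) + 3*t^2 + 14*sqrt(2)*t*cos(t + pi/4) - 4*t + 14*sin(t)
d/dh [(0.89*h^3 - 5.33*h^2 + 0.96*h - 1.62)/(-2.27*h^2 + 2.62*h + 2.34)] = (-2.0203*h^4 + 4.6636*h^3 - 5.5376*h^2 - 32.2992*h + 6.4908)/(5.1529*h^4 - 11.8948*h^3 - 3.7592*h^2 + 12.2616*h + 5.4756)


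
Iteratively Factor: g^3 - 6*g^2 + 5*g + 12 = (g + 1)*(g^2 - 7*g + 12) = (g - 4)*(g + 1)*(g - 3)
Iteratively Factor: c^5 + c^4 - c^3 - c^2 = (c)*(c^4 + c^3 - c^2 - c) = c*(c + 1)*(c^3 - c) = c*(c - 1)*(c + 1)*(c^2 + c) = c*(c - 1)*(c + 1)^2*(c)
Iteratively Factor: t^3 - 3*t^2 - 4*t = (t + 1)*(t^2 - 4*t) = t*(t + 1)*(t - 4)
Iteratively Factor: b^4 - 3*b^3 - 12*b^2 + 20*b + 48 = (b + 2)*(b^3 - 5*b^2 - 2*b + 24) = (b - 3)*(b + 2)*(b^2 - 2*b - 8) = (b - 3)*(b + 2)^2*(b - 4)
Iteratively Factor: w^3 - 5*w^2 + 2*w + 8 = (w - 4)*(w^2 - w - 2) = (w - 4)*(w + 1)*(w - 2)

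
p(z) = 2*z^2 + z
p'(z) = 4*z + 1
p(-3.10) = 16.12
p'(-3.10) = -11.40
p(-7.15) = 95.10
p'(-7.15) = -27.60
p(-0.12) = -0.09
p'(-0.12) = 0.52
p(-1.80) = 4.68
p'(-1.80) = -6.20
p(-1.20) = 1.68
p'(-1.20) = -3.80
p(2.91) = 19.85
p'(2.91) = 12.64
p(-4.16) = 30.45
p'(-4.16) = -15.64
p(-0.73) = 0.34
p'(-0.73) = -1.92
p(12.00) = 300.00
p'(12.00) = 49.00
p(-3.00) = 15.00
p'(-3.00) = -11.00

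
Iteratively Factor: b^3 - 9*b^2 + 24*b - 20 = (b - 2)*(b^2 - 7*b + 10) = (b - 2)^2*(b - 5)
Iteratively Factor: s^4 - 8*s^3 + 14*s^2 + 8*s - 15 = (s + 1)*(s^3 - 9*s^2 + 23*s - 15) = (s - 5)*(s + 1)*(s^2 - 4*s + 3) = (s - 5)*(s - 3)*(s + 1)*(s - 1)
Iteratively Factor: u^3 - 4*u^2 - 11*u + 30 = (u + 3)*(u^2 - 7*u + 10) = (u - 5)*(u + 3)*(u - 2)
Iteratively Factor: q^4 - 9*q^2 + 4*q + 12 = (q - 2)*(q^3 + 2*q^2 - 5*q - 6) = (q - 2)^2*(q^2 + 4*q + 3) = (q - 2)^2*(q + 3)*(q + 1)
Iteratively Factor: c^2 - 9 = (c + 3)*(c - 3)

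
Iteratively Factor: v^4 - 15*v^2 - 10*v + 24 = (v - 4)*(v^3 + 4*v^2 + v - 6) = (v - 4)*(v + 2)*(v^2 + 2*v - 3) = (v - 4)*(v - 1)*(v + 2)*(v + 3)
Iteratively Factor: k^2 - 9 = (k - 3)*(k + 3)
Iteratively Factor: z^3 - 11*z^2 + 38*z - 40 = (z - 4)*(z^2 - 7*z + 10) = (z - 4)*(z - 2)*(z - 5)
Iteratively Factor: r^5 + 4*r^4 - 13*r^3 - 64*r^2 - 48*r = (r)*(r^4 + 4*r^3 - 13*r^2 - 64*r - 48) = r*(r + 4)*(r^3 - 13*r - 12) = r*(r + 1)*(r + 4)*(r^2 - r - 12) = r*(r + 1)*(r + 3)*(r + 4)*(r - 4)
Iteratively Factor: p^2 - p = (p)*(p - 1)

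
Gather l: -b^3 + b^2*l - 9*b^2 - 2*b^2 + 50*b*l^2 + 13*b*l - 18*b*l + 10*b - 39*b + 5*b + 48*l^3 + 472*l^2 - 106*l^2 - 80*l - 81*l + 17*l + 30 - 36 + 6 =-b^3 - 11*b^2 - 24*b + 48*l^3 + l^2*(50*b + 366) + l*(b^2 - 5*b - 144)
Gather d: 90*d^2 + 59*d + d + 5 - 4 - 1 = 90*d^2 + 60*d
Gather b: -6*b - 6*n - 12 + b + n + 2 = -5*b - 5*n - 10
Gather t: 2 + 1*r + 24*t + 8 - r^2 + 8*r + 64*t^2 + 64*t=-r^2 + 9*r + 64*t^2 + 88*t + 10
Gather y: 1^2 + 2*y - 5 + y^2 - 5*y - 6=y^2 - 3*y - 10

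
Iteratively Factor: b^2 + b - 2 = (b + 2)*(b - 1)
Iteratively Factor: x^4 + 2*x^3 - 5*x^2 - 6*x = (x + 3)*(x^3 - x^2 - 2*x) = (x + 1)*(x + 3)*(x^2 - 2*x) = (x - 2)*(x + 1)*(x + 3)*(x)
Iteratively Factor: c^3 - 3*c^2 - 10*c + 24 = (c - 4)*(c^2 + c - 6) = (c - 4)*(c - 2)*(c + 3)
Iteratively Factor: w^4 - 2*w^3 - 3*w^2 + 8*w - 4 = (w - 2)*(w^3 - 3*w + 2) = (w - 2)*(w - 1)*(w^2 + w - 2) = (w - 2)*(w - 1)^2*(w + 2)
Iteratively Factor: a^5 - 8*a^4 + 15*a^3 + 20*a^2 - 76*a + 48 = (a - 2)*(a^4 - 6*a^3 + 3*a^2 + 26*a - 24) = (a - 4)*(a - 2)*(a^3 - 2*a^2 - 5*a + 6) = (a - 4)*(a - 2)*(a - 1)*(a^2 - a - 6) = (a - 4)*(a - 3)*(a - 2)*(a - 1)*(a + 2)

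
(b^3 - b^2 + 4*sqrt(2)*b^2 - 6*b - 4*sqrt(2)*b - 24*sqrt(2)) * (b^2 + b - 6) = b^5 + 4*sqrt(2)*b^4 - 13*b^3 - 52*sqrt(2)*b^2 + 36*b + 144*sqrt(2)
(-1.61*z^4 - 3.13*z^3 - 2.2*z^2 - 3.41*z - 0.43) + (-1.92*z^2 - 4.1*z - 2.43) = -1.61*z^4 - 3.13*z^3 - 4.12*z^2 - 7.51*z - 2.86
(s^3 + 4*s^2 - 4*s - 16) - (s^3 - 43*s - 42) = 4*s^2 + 39*s + 26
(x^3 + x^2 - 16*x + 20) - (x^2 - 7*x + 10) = x^3 - 9*x + 10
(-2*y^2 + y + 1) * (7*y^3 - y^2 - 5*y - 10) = -14*y^5 + 9*y^4 + 16*y^3 + 14*y^2 - 15*y - 10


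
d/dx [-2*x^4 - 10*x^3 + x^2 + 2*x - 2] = -8*x^3 - 30*x^2 + 2*x + 2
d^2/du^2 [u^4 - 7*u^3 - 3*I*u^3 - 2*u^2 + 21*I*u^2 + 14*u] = 12*u^2 + u*(-42 - 18*I) - 4 + 42*I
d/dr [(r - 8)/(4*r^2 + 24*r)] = (-r^2 + 16*r + 48)/(4*r^2*(r^2 + 12*r + 36))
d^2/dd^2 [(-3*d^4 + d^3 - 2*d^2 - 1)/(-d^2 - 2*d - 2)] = 2*(3*d^6 + 18*d^5 + 54*d^4 + 90*d^3 + 51*d^2 - 6*d + 10)/(d^6 + 6*d^5 + 18*d^4 + 32*d^3 + 36*d^2 + 24*d + 8)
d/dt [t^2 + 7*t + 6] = 2*t + 7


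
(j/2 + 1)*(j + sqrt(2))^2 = j^3/2 + j^2 + sqrt(2)*j^2 + j + 2*sqrt(2)*j + 2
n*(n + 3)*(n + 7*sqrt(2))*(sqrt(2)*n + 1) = sqrt(2)*n^4 + 3*sqrt(2)*n^3 + 15*n^3 + 7*sqrt(2)*n^2 + 45*n^2 + 21*sqrt(2)*n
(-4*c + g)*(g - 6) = -4*c*g + 24*c + g^2 - 6*g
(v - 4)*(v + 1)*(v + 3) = v^3 - 13*v - 12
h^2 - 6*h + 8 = (h - 4)*(h - 2)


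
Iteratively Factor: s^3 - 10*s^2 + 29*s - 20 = (s - 1)*(s^2 - 9*s + 20) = (s - 5)*(s - 1)*(s - 4)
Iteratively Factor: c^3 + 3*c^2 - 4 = (c + 2)*(c^2 + c - 2) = (c - 1)*(c + 2)*(c + 2)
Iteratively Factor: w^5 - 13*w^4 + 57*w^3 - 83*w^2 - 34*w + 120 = (w - 5)*(w^4 - 8*w^3 + 17*w^2 + 2*w - 24) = (w - 5)*(w - 3)*(w^3 - 5*w^2 + 2*w + 8) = (w - 5)*(w - 3)*(w - 2)*(w^2 - 3*w - 4) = (w - 5)*(w - 3)*(w - 2)*(w + 1)*(w - 4)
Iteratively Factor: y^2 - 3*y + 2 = (y - 2)*(y - 1)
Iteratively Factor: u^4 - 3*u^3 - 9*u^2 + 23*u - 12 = (u - 1)*(u^3 - 2*u^2 - 11*u + 12) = (u - 4)*(u - 1)*(u^2 + 2*u - 3) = (u - 4)*(u - 1)^2*(u + 3)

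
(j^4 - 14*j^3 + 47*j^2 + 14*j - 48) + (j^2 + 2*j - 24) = j^4 - 14*j^3 + 48*j^2 + 16*j - 72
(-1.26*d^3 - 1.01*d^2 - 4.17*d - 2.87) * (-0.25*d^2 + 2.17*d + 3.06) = 0.315*d^5 - 2.4817*d^4 - 5.0048*d^3 - 11.422*d^2 - 18.9881*d - 8.7822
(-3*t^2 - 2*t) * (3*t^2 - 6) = -9*t^4 - 6*t^3 + 18*t^2 + 12*t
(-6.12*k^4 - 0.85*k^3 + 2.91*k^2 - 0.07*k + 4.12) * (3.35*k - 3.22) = -20.502*k^5 + 16.8589*k^4 + 12.4855*k^3 - 9.6047*k^2 + 14.0274*k - 13.2664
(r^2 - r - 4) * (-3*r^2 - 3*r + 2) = -3*r^4 + 17*r^2 + 10*r - 8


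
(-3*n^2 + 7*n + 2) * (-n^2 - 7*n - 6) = 3*n^4 + 14*n^3 - 33*n^2 - 56*n - 12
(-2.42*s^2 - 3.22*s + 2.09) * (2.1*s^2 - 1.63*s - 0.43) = -5.082*s^4 - 2.8174*s^3 + 10.6782*s^2 - 2.0221*s - 0.8987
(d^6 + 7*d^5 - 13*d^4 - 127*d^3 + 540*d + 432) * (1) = d^6 + 7*d^5 - 13*d^4 - 127*d^3 + 540*d + 432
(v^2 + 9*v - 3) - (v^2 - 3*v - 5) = 12*v + 2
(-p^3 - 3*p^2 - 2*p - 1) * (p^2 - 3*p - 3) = -p^5 + 10*p^3 + 14*p^2 + 9*p + 3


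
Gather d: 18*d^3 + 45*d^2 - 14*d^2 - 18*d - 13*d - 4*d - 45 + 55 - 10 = 18*d^3 + 31*d^2 - 35*d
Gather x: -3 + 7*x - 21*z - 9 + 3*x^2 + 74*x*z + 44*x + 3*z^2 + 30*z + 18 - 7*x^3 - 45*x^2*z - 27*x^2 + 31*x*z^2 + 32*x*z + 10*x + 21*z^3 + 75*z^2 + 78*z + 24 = -7*x^3 + x^2*(-45*z - 24) + x*(31*z^2 + 106*z + 61) + 21*z^3 + 78*z^2 + 87*z + 30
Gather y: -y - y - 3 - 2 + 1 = -2*y - 4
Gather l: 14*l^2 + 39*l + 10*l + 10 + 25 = 14*l^2 + 49*l + 35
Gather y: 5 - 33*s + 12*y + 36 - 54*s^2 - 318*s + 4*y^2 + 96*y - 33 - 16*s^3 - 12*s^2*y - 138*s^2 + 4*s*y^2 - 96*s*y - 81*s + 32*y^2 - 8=-16*s^3 - 192*s^2 - 432*s + y^2*(4*s + 36) + y*(-12*s^2 - 96*s + 108)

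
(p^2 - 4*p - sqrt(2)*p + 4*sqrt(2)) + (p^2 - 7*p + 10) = 2*p^2 - 11*p - sqrt(2)*p + 4*sqrt(2) + 10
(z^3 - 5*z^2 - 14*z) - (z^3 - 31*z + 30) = -5*z^2 + 17*z - 30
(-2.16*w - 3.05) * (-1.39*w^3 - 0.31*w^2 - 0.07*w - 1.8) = 3.0024*w^4 + 4.9091*w^3 + 1.0967*w^2 + 4.1015*w + 5.49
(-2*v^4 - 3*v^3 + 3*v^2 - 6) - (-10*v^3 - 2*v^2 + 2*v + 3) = -2*v^4 + 7*v^3 + 5*v^2 - 2*v - 9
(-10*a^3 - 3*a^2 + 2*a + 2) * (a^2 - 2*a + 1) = -10*a^5 + 17*a^4 - 2*a^3 - 5*a^2 - 2*a + 2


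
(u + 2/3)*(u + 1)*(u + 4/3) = u^3 + 3*u^2 + 26*u/9 + 8/9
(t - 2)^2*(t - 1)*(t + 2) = t^4 - 3*t^3 - 2*t^2 + 12*t - 8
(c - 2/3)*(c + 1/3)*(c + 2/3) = c^3 + c^2/3 - 4*c/9 - 4/27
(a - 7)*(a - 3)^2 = a^3 - 13*a^2 + 51*a - 63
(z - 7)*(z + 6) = z^2 - z - 42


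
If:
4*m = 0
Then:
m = 0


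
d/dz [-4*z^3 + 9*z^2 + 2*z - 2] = -12*z^2 + 18*z + 2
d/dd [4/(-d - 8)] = 4/(d + 8)^2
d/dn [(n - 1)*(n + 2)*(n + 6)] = 3*n^2 + 14*n + 4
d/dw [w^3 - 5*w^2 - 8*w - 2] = 3*w^2 - 10*w - 8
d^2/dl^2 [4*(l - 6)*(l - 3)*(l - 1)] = 24*l - 80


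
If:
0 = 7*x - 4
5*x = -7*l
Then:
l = -20/49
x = 4/7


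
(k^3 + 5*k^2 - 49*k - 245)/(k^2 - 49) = k + 5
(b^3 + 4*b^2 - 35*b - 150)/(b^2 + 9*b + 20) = (b^2 - b - 30)/(b + 4)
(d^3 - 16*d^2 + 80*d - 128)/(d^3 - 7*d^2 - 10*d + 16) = (d^2 - 8*d + 16)/(d^2 + d - 2)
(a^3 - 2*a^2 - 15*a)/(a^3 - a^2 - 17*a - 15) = a/(a + 1)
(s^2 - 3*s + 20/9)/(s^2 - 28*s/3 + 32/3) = (s - 5/3)/(s - 8)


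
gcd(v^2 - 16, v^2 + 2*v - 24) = v - 4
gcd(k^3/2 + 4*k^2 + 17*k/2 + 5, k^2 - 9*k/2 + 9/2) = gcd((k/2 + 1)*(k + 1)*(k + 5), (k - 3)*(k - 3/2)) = 1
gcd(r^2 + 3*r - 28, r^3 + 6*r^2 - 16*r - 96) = r - 4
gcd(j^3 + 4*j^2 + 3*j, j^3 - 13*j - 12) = j^2 + 4*j + 3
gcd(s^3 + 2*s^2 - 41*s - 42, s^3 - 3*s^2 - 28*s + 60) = s - 6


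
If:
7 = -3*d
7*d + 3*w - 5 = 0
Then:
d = -7/3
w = 64/9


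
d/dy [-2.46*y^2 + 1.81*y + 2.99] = 1.81 - 4.92*y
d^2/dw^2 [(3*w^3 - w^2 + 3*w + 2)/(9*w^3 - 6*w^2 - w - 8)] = 2*(81*w^6 + 810*w^5 + 1755*w^4 - 1368*w^3 + 1674*w^2 + 612*w - 182)/(729*w^9 - 1458*w^8 + 729*w^7 - 1836*w^6 + 2511*w^5 - 450*w^4 + 1439*w^3 - 1176*w^2 - 192*w - 512)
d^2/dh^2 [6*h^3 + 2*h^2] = 36*h + 4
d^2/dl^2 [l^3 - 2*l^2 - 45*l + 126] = 6*l - 4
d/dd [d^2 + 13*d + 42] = 2*d + 13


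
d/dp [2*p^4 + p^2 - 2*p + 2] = 8*p^3 + 2*p - 2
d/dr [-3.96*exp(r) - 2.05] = -3.96*exp(r)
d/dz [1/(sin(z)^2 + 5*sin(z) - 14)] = -(2*sin(z) + 5)*cos(z)/(sin(z)^2 + 5*sin(z) - 14)^2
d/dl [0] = 0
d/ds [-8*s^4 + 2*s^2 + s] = -32*s^3 + 4*s + 1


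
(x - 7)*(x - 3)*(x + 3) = x^3 - 7*x^2 - 9*x + 63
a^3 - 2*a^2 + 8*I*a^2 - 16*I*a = a*(a - 2)*(a + 8*I)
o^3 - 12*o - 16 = (o - 4)*(o + 2)^2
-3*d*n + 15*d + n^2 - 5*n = (-3*d + n)*(n - 5)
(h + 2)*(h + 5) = h^2 + 7*h + 10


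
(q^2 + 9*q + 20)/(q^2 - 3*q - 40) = (q + 4)/(q - 8)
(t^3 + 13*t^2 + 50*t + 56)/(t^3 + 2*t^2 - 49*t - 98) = (t + 4)/(t - 7)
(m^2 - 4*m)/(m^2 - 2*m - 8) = m/(m + 2)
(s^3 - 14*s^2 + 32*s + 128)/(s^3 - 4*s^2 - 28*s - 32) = (s - 8)/(s + 2)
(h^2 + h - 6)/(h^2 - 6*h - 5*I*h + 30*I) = (h^2 + h - 6)/(h^2 - 6*h - 5*I*h + 30*I)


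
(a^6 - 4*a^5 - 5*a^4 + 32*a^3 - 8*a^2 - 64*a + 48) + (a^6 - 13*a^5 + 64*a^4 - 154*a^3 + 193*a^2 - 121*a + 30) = 2*a^6 - 17*a^5 + 59*a^4 - 122*a^3 + 185*a^2 - 185*a + 78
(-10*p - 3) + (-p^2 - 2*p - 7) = -p^2 - 12*p - 10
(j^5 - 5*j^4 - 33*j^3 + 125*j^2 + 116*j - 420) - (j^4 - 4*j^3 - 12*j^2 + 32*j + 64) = j^5 - 6*j^4 - 29*j^3 + 137*j^2 + 84*j - 484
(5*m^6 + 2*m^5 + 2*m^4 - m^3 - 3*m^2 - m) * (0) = 0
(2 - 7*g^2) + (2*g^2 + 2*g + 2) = -5*g^2 + 2*g + 4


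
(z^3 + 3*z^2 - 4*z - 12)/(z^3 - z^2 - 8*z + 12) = (z + 2)/(z - 2)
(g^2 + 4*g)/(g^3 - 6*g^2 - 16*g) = (g + 4)/(g^2 - 6*g - 16)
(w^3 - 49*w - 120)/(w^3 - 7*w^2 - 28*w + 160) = (w + 3)/(w - 4)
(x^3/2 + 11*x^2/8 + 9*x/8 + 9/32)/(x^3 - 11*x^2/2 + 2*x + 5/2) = (8*x^2 + 18*x + 9)/(16*(x^2 - 6*x + 5))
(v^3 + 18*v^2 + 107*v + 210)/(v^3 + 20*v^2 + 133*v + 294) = (v + 5)/(v + 7)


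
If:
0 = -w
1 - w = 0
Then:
No Solution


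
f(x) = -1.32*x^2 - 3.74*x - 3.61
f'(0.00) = -3.74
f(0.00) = -3.61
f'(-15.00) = 35.86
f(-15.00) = -244.51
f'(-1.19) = -0.60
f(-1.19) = -1.03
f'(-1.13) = -0.76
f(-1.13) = -1.07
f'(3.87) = -13.96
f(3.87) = -37.85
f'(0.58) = -5.27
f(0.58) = -6.22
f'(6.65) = -21.30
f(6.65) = -86.85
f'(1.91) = -8.78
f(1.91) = -15.57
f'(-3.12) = 4.50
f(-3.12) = -4.79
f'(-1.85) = 1.14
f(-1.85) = -1.21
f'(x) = -2.64*x - 3.74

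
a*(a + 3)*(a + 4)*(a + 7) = a^4 + 14*a^3 + 61*a^2 + 84*a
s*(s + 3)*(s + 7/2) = s^3 + 13*s^2/2 + 21*s/2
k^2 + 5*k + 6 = (k + 2)*(k + 3)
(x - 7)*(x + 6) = x^2 - x - 42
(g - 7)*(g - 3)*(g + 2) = g^3 - 8*g^2 + g + 42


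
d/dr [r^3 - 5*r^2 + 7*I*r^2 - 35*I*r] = 3*r^2 + r*(-10 + 14*I) - 35*I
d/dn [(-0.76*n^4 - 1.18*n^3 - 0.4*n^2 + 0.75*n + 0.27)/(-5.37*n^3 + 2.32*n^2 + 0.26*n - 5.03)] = (4.0812*n^6 - 3.5264*n^5 - 5.4784*n^4 + 22.7326*n^3 + 20.3119*n^2 + 2.7712*n - 3.8427)/(28.8369*n^6 - 24.9168*n^5 + 2.59*n^4 + 55.2286*n^3 - 23.2716*n^2 - 2.6156*n + 25.3009)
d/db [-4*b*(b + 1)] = -8*b - 4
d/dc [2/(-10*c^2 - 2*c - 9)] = 4*(10*c + 1)/(10*c^2 + 2*c + 9)^2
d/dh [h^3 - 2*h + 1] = 3*h^2 - 2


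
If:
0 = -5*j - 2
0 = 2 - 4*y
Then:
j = -2/5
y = 1/2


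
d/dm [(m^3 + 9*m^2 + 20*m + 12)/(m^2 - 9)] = (m^4 - 47*m^2 - 186*m - 180)/(m^4 - 18*m^2 + 81)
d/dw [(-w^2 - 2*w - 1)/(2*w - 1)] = 2*(-w^2 + w + 2)/(4*w^2 - 4*w + 1)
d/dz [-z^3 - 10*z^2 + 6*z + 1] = -3*z^2 - 20*z + 6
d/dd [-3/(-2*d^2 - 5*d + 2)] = 3*(-4*d - 5)/(2*d^2 + 5*d - 2)^2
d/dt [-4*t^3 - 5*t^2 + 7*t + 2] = -12*t^2 - 10*t + 7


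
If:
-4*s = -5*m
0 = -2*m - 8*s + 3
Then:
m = 1/4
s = 5/16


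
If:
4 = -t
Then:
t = -4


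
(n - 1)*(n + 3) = n^2 + 2*n - 3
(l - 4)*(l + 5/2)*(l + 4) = l^3 + 5*l^2/2 - 16*l - 40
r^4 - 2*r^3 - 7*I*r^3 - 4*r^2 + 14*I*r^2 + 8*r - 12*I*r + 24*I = (r - 2)*(r - 6*I)*(r - 2*I)*(r + I)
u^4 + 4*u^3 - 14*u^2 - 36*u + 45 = (u - 3)*(u - 1)*(u + 3)*(u + 5)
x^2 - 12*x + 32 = (x - 8)*(x - 4)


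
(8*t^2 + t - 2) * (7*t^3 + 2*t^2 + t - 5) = 56*t^5 + 23*t^4 - 4*t^3 - 43*t^2 - 7*t + 10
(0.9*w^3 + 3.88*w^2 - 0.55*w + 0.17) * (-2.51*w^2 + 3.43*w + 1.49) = -2.259*w^5 - 6.6518*w^4 + 16.0299*w^3 + 3.468*w^2 - 0.2364*w + 0.2533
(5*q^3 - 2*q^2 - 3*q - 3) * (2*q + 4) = 10*q^4 + 16*q^3 - 14*q^2 - 18*q - 12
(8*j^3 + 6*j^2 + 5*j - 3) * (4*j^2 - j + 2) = 32*j^5 + 16*j^4 + 30*j^3 - 5*j^2 + 13*j - 6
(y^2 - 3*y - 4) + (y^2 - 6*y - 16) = 2*y^2 - 9*y - 20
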